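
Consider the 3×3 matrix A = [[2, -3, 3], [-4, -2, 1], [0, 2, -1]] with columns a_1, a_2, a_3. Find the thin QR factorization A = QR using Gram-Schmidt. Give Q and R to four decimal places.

a_1 = (2, -4, 0); ‖a_1‖ = 4.4721, so q_1 = (0.4472, -0.8944, 0.0000).
q_1·a_2 = 0.4472·(-3) + (-0.8944)·(-2) + 0.0000·2 = 0.4472.
u_2 = a_2 − 0.4472·q_1 = (-3.2000, -1.6000, 2.0000).
‖u_2‖ = 4.0988, so q_2 = (-0.7807, -0.3904, 0.4880).
q_1·a_3 = 0.4472·3 + (-0.8944)·1 + 0.0000·(-1) = 0.4472; q_2·a_3 = (-0.7807)·3 + (-0.3904)·1 + 0.4880·(-1) = -3.2205.
u_3 = a_3 − 0.4472·q_1 + 3.2205·q_2 = (0.2857, 0.1429, 0.5714).
‖u_3‖ = 0.6547, so q_3 = (0.4364, 0.2182, 0.8729).

Q = [[0.4472, -0.7807, 0.4364], [-0.8944, -0.3904, 0.2182], [0.0000, 0.4880, 0.8729]], R = [[4.4721, 0.4472, 0.4472], [0.0000, 4.0988, -3.2205], [0.0000, 0.0000, 0.6547]]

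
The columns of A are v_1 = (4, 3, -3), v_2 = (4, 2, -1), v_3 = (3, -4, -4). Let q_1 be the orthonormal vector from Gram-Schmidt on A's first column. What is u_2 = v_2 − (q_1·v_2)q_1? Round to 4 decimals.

u_2 = (1.0588, -0.2059, 1.2059)

v_1 = (4, 3, -3); ‖v_1‖ = 5.8310, so q_1 = (0.6860, 0.5145, -0.5145).
q_1·v_2 = 0.6860·4 + 0.5145·2 + (-0.5145)·(-1) = 4.2875.
u_2 = v_2 − 4.2875·q_1 = (1.0588, -0.2059, 1.2059).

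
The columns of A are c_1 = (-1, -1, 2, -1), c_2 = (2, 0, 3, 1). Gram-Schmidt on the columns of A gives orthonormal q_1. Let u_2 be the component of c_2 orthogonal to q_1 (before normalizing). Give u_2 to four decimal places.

u_2 = (2.4286, 0.4286, 2.1429, 1.4286)

c_1 = (-1, -1, 2, -1); ‖c_1‖ = 2.6458, so q_1 = (-0.3780, -0.3780, 0.7559, -0.3780).
q_1·c_2 = (-0.3780)·2 + (-0.3780)·0 + 0.7559·3 + (-0.3780)·1 = 1.1339.
u_2 = c_2 − 1.1339·q_1 = (2.4286, 0.4286, 2.1429, 1.4286).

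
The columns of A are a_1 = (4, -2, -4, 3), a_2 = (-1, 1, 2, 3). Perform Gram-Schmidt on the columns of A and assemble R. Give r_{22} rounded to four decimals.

q_1 = a_1/‖a_1‖ = (4, -2, -4, 3)/6.7082 = (0.5963, -0.2981, -0.5963, 0.4472).
r_{12} = q_1·a_2 = -0.7454.
u_2 = a_2 + 0.7454·q_1 = (-0.5556, 0.7778, 1.5556, 3.3333).
r_{22} = ‖u_2‖ = 3.8006.

r_{22} = 3.8006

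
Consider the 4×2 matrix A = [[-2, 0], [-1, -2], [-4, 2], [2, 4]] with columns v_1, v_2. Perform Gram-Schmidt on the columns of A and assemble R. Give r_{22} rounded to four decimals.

e_1 = v_1/‖v_1‖ = (-2, -1, -4, 2)/5.0000 = (-0.4000, -0.2000, -0.8000, 0.4000).
r_{12} = e_1·v_2 = 0.4000.
u_2 = v_2 − 0.4000·e_1 = (0.1600, -1.9200, 2.3200, 3.8400).
r_{22} = ‖u_2‖ = 4.8826.

r_{22} = 4.8826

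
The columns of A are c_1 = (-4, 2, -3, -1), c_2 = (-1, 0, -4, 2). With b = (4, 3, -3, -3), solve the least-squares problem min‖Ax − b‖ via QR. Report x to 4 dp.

x = (0.0323, 0.0737)

q_1 = c_1/‖c_1‖ = (-4, 2, -3, -1)/5.4772 = (-0.7303, 0.3651, -0.5477, -0.1826).
r_{12} = q_1·c_2 = 2.5560.
u_2 = c_2 − 2.5560·q_1 = (0.8667, -0.9333, -2.6000, 2.4667).
‖u_2‖ = 3.8035, so q_2 = (0.2279, -0.2454, -0.6836, 0.6485).
Qᵀb = (0.3651, 0.2804).
Back-substitute: x_2 = 0.2804/3.8035 = 0.0737.
x_1 = (0.3651 − 2.5560·0.0737)/5.4772 = 0.0323.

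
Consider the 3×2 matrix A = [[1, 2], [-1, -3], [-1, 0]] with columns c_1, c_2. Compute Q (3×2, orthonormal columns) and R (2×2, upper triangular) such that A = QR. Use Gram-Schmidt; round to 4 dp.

Q = [[0.5774, 0.1543], [-0.5774, -0.6172], [-0.5774, 0.7715]], R = [[1.7321, 2.8868], [0.0000, 2.1602]]

c_1 = (1, -1, -1); ‖c_1‖ = 1.7321, so q_1 = (0.5774, -0.5774, -0.5774).
q_1·c_2 = 0.5774·2 + (-0.5774)·(-3) + (-0.5774)·0 = 2.8868.
u_2 = c_2 − 2.8868·q_1 = (0.3333, -1.3333, 1.6667).
‖u_2‖ = 2.1602, so q_2 = (0.1543, -0.6172, 0.7715).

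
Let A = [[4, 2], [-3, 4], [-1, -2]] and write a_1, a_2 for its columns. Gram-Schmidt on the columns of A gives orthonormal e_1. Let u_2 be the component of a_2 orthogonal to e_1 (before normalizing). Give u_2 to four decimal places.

e_1 = a_1/‖a_1‖ = (4, -3, -1)/5.0990 = (0.7845, -0.5883, -0.1961).
r_{12} = e_1·a_2 = -0.3922.
u_2 = a_2 + 0.3922·e_1 = (2.3077, 3.7692, -2.0769).

u_2 = (2.3077, 3.7692, -2.0769)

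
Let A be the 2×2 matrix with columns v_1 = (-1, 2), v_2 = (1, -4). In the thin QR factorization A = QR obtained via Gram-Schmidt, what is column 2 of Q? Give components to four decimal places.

e_1 = v_1/‖v_1‖ = (-1, 2)/2.2361 = (-0.4472, 0.8944).
r_{12} = e_1·v_2 = -4.0249.
u_2 = v_2 + 4.0249·e_1 = (-0.8000, -0.4000).
‖u_2‖ = 0.8944, so e_2 = (-0.8944, -0.4472).

e_2 = (-0.8944, -0.4472)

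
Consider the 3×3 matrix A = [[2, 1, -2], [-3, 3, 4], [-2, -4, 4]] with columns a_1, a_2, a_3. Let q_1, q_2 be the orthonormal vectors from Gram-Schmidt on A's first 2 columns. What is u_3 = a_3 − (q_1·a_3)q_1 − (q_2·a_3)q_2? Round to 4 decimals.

a_1 = (2, -3, -2); ‖a_1‖ = 4.1231, so q_1 = (0.4851, -0.7276, -0.4851).
q_1·a_2 = 0.4851·1 + (-0.7276)·3 + (-0.4851)·(-4) = 0.2425.
u_2 = a_2 − 0.2425·q_1 = (0.8824, 3.1765, -3.8824).
‖u_2‖ = 5.0932, so q_2 = (0.1732, 0.6237, -0.7623).
q_1·a_3 = 0.4851·(-2) + (-0.7276)·4 + (-0.4851)·4 = -5.8209; q_2·a_3 = 0.1732·(-2) + 0.6237·4 + (-0.7623)·4 = -0.9008.
u_3 = a_3 + 5.8209·q_1 + 0.9008·q_2 = (0.9796, 0.3265, 0.4898).

u_3 = (0.9796, 0.3265, 0.4898)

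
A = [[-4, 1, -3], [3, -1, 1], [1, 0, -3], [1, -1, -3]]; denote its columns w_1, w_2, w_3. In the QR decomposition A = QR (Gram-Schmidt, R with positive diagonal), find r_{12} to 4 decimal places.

r_{12} = -1.5396

q_1 = w_1/‖w_1‖ = (-4, 3, 1, 1)/5.1962 = (-0.7698, 0.5774, 0.1925, 0.1925).
r_{12} = q_1·w_2 = -1.5396.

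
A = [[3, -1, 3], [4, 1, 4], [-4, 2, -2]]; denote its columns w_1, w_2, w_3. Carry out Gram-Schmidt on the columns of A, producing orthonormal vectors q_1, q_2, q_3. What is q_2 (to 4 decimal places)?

q_1 = w_1/‖w_1‖ = (3, 4, -4)/6.4031 = (0.4685, 0.6247, -0.6247).
r_{12} = q_1·w_2 = -1.0932.
u_2 = w_2 + 1.0932·q_1 = (-0.4878, 1.6829, 1.3171).
‖u_2‖ = 2.1920, so q_2 = (-0.2225, 0.7678, 0.6009).

q_2 = (-0.2225, 0.7678, 0.6009)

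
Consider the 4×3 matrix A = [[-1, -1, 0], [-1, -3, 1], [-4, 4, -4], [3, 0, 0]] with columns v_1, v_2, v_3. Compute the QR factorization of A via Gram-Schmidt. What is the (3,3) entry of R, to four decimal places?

r_{33} = 1.1430

v_1 = (-1, -1, -4, 3); ‖v_1‖ = 5.1962, so e_1 = (-0.1925, -0.1925, -0.7698, 0.5774).
e_1·v_2 = (-0.1925)·(-1) + (-0.1925)·(-3) + (-0.7698)·4 + 0.5774·0 = -2.3094.
u_2 = v_2 + 2.3094·e_1 = (-1.4444, -3.4444, 2.2222, 1.3333).
‖u_2‖ = 4.5461, so e_2 = (-0.3177, -0.7577, 0.4888, 0.2933).
e_1·v_3 = (-0.1925)·0 + (-0.1925)·1 + (-0.7698)·(-4) + 0.5774·0 = 2.8868; e_2·v_3 = (-0.3177)·0 + (-0.7577)·1 + 0.4888·(-4) + 0.2933·0 = -2.7130.
u_3 = v_3 − 2.8868·e_1 + 2.7130·e_2 = (-0.3065, -0.5000, -0.4516, -0.8710).
r_{33} = ‖u_3‖ = 1.1430.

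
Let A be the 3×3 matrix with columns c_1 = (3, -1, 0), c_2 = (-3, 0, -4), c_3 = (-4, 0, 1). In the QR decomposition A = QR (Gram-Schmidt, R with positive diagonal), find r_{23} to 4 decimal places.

r_{23} = -0.6811

q_1 = c_1/‖c_1‖ = (3, -1, 0)/3.1623 = (0.9487, -0.3162, 0.0000).
r_{12} = q_1·c_2 = -2.8460.
u_2 = c_2 + 2.8460·q_1 = (-0.3000, -0.9000, -4.0000).
‖u_2‖ = 4.1110, so q_2 = (-0.0730, -0.2189, -0.9730).
r_{23} = q_2·c_3 = -0.6811.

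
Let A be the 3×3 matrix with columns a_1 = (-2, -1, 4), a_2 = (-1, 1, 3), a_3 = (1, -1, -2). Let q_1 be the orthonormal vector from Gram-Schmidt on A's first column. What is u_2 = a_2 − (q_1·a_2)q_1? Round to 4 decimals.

u_2 = (0.2381, 1.6190, 0.5238)

a_1 = (-2, -1, 4); ‖a_1‖ = 4.5826, so q_1 = (-0.4364, -0.2182, 0.8729).
q_1·a_2 = (-0.4364)·(-1) + (-0.2182)·1 + 0.8729·3 = 2.8368.
u_2 = a_2 − 2.8368·q_1 = (0.2381, 1.6190, 0.5238).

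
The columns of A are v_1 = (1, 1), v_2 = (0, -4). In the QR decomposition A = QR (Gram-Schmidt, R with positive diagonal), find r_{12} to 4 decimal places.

r_{12} = -2.8284

v_1 = (1, 1); ‖v_1‖ = 1.4142, so q_1 = (0.7071, 0.7071).
r_{12} = q_1·v_2 = -2.8284.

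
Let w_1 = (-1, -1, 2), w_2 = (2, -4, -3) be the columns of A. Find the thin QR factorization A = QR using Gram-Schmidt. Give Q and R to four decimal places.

Q = [[-0.4082, 0.2598], [-0.4082, -0.9094], [0.8165, -0.3248]], R = [[2.4495, -1.6330], [0.0000, 5.1316]]

w_1 = (-1, -1, 2); ‖w_1‖ = 2.4495, so e_1 = (-0.4082, -0.4082, 0.8165).
e_1·w_2 = (-0.4082)·2 + (-0.4082)·(-4) + 0.8165·(-3) = -1.6330.
u_2 = w_2 + 1.6330·e_1 = (1.3333, -4.6667, -1.6667).
‖u_2‖ = 5.1316, so e_2 = (0.2598, -0.9094, -0.3248).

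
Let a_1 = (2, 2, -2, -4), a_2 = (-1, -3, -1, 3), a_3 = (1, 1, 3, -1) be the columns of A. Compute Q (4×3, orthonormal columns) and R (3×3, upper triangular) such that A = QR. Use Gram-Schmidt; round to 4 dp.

Q = [[0.3780, 0.0984, 0.6830], [0.3780, -0.5905, -0.5424], [-0.3780, -0.7873, 0.4620], [-0.7559, 0.1476, -0.1607]], R = [[5.2915, -3.4017, 0.3780], [0.0000, 2.9032, -3.0016], [0.0000, 0.0000, 1.6874]]

q_1 = a_1/‖a_1‖ = (2, 2, -2, -4)/5.2915 = (0.3780, 0.3780, -0.3780, -0.7559).
r_{12} = q_1·a_2 = -3.4017.
u_2 = a_2 + 3.4017·q_1 = (0.2857, -1.7143, -2.2857, 0.4286).
‖u_2‖ = 2.9032, so q_2 = (0.0984, -0.5905, -0.7873, 0.1476).
r_{13} = q_1·a_3 = 0.3780; r_{23} = q_2·a_3 = -3.0016.
u_3 = a_3 − 0.3780·q_1 + 3.0016·q_2 = (1.1525, -0.9153, 0.7797, -0.2712).
‖u_3‖ = 1.6874, so q_3 = (0.6830, -0.5424, 0.4620, -0.1607).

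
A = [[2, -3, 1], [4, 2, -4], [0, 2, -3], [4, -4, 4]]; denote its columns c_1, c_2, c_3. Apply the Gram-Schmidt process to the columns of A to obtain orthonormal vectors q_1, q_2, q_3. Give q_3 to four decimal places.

c_1 = (2, 4, 0, 4); ‖c_1‖ = 6.0000, so q_1 = (0.3333, 0.6667, 0.0000, 0.6667).
q_1·c_2 = 0.3333·(-3) + 0.6667·2 + 0.0000·2 + 0.6667·(-4) = -2.3333.
u_2 = c_2 + 2.3333·q_1 = (-2.2222, 3.5556, 2.0000, -2.4444).
‖u_2‖ = 5.2493, so q_2 = (-0.4233, 0.6773, 0.3810, -0.4657).
q_1·c_3 = 0.3333·1 + 0.6667·(-4) + 0.0000·(-3) + 0.6667·4 = 0.3333; q_2·c_3 = (-0.4233)·1 + 0.6773·(-4) + 0.3810·(-3) + (-0.4657)·4 = -6.1383.
u_3 = c_3 − 0.3333·q_1 + 6.1383·q_2 = (-1.7097, -0.0645, -0.6613, 0.9194).
‖u_3‖ = 2.0517, so q_3 = (-0.8333, -0.0314, -0.3223, 0.4481).

q_3 = (-0.8333, -0.0314, -0.3223, 0.4481)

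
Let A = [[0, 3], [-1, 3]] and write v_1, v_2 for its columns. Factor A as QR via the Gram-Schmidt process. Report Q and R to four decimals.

Q = [[0.0000, 1.0000], [-1.0000, 0.0000]], R = [[1.0000, -3.0000], [0.0000, 3.0000]]

e_1 = v_1/‖v_1‖ = (0, -1)/1.0000 = (0.0000, -1.0000).
r_{12} = e_1·v_2 = -3.0000.
u_2 = v_2 + 3.0000·e_1 = (3.0000, 0.0000).
‖u_2‖ = 3.0000, so e_2 = (1.0000, 0.0000).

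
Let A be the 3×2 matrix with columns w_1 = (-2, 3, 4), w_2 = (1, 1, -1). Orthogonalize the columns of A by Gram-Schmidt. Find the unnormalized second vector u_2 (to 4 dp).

q_1 = w_1/‖w_1‖ = (-2, 3, 4)/5.3852 = (-0.3714, 0.5571, 0.7428).
r_{12} = q_1·w_2 = -0.5571.
u_2 = w_2 + 0.5571·q_1 = (0.7931, 1.3103, -0.5862).

u_2 = (0.7931, 1.3103, -0.5862)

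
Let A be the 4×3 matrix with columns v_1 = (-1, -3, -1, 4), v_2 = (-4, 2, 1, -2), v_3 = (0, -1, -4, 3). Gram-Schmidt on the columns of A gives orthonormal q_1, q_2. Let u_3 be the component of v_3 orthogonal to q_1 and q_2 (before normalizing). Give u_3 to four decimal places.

u_3 = (-0.2112, 1.2726, -3.1733, 0.1083)

v_1 = (-1, -3, -1, 4); ‖v_1‖ = 5.1962, so q_1 = (-0.1925, -0.5774, -0.1925, 0.7698).
q_1·v_2 = (-0.1925)·(-4) + (-0.5774)·2 + (-0.1925)·1 + 0.7698·(-2) = -2.1170.
u_2 = v_2 + 2.1170·q_1 = (-4.4074, 0.7778, 0.5926, -0.3704).
‖u_2‖ = 4.5297, so q_2 = (-0.9730, 0.1717, 0.1308, -0.0818).
q_1·v_3 = (-0.1925)·0 + (-0.5774)·(-1) + (-0.1925)·(-4) + 0.7698·3 = 3.6566; q_2·v_3 = (-0.9730)·0 + 0.1717·(-1) + 0.1308·(-4) + (-0.0818)·3 = -0.9403.
u_3 = v_3 − 3.6566·q_1 + 0.9403·q_2 = (-0.2112, 1.2726, -3.1733, 0.1083).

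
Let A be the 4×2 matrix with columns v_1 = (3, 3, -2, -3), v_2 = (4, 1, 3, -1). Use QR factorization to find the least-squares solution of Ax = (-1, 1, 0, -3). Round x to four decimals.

v_1 = (3, 3, -2, -3); ‖v_1‖ = 5.5678, so q_1 = (0.5388, 0.5388, -0.3592, -0.5388).
q_1·v_2 = 0.5388·4 + 0.5388·1 + (-0.3592)·3 + (-0.5388)·(-1) = 2.1553.
u_2 = v_2 − 2.1553·q_1 = (2.8387, -0.1613, 3.7742, 0.1613).
‖u_2‖ = 4.7281, so q_2 = (0.6004, -0.0341, 0.7982, 0.0341).
Qᵀb = (1.6164, -0.7368).
Back-substitute: x_2 = -0.7368/4.7281 = -0.1558.
x_1 = (1.6164 − 2.1553·(-0.1558))/5.5678 = 0.3506.

x = (0.3506, -0.1558)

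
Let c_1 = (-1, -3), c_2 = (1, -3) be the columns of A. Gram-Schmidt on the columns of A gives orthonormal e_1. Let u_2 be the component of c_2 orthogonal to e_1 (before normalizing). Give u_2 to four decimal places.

c_1 = (-1, -3); ‖c_1‖ = 3.1623, so e_1 = (-0.3162, -0.9487).
e_1·c_2 = (-0.3162)·1 + (-0.9487)·(-3) = 2.5298.
u_2 = c_2 − 2.5298·e_1 = (1.8000, -0.6000).

u_2 = (1.8000, -0.6000)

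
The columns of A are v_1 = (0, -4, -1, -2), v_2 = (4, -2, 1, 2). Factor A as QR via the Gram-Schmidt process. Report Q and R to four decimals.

v_1 = (0, -4, -1, -2); ‖v_1‖ = 4.5826, so q_1 = (0.0000, -0.8729, -0.2182, -0.4364).
q_1·v_2 = 0.0000·4 + (-0.8729)·(-2) + (-0.2182)·1 + (-0.4364)·2 = 0.6547.
u_2 = v_2 − 0.6547·q_1 = (4.0000, -1.4286, 1.1429, 2.2857).
‖u_2‖ = 4.9570, so q_2 = (0.8069, -0.2882, 0.2306, 0.4611).

Q = [[0.0000, 0.8069], [-0.8729, -0.2882], [-0.2182, 0.2306], [-0.4364, 0.4611]], R = [[4.5826, 0.6547], [0.0000, 4.9570]]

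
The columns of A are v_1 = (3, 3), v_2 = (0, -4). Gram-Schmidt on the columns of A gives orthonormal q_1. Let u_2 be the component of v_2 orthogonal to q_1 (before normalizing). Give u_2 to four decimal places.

q_1 = v_1/‖v_1‖ = (3, 3)/4.2426 = (0.7071, 0.7071).
r_{12} = q_1·v_2 = -2.8284.
u_2 = v_2 + 2.8284·q_1 = (2.0000, -2.0000).

u_2 = (2.0000, -2.0000)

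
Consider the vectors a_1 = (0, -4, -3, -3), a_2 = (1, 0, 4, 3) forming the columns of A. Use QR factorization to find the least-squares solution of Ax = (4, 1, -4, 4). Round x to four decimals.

x = (-0.2348, -0.1896)

e_1 = a_1/‖a_1‖ = (0, -4, -3, -3)/5.8310 = (0.0000, -0.6860, -0.5145, -0.5145).
r_{12} = e_1·a_2 = -3.6015.
u_2 = a_2 + 3.6015·e_1 = (1.0000, -2.4706, 2.1471, 1.1471).
‖u_2‖ = 3.6096, so e_2 = (0.2770, -0.6844, 0.5948, 0.3178).
Qᵀb = (-0.6860, -0.6844).
Back-substitute: x_2 = -0.6844/3.6096 = -0.1896.
x_1 = (-0.6860 + 3.6015·(-0.1896))/5.8310 = -0.2348.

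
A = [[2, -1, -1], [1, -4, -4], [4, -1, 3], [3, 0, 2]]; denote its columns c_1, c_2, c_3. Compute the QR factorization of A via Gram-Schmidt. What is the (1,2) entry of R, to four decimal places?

c_1 = (2, 1, 4, 3); ‖c_1‖ = 5.4772, so q_1 = (0.3651, 0.1826, 0.7303, 0.5477).
r_{12} = q_1·c_2 = -1.8257.

r_{12} = -1.8257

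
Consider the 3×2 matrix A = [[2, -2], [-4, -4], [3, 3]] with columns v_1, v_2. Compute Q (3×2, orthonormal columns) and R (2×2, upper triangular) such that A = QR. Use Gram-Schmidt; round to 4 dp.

Q = [[0.3714, -0.9285], [-0.7428, -0.2971], [0.5571, 0.2228]], R = [[5.3852, 3.8996], [0.0000, 3.7139]]

v_1 = (2, -4, 3); ‖v_1‖ = 5.3852, so e_1 = (0.3714, -0.7428, 0.5571).
e_1·v_2 = 0.3714·(-2) + (-0.7428)·(-4) + 0.5571·3 = 3.8996.
u_2 = v_2 − 3.8996·e_1 = (-3.4483, -1.1034, 0.8276).
‖u_2‖ = 3.7139, so e_2 = (-0.9285, -0.2971, 0.2228).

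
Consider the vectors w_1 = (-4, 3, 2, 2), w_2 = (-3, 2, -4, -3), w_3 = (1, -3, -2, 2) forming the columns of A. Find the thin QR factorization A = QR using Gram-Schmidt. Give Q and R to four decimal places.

Q = [[-0.6963, -0.4106, -0.2701], [0.5222, 0.2672, -0.4548], [0.3482, -0.6926, -0.5249], [0.3482, -0.5294, 0.6668]], R = [[5.7446, 0.6963, -2.2630], [0.0000, 6.1250, -0.8856], [0.0000, 0.0000, 3.4777]]

w_1 = (-4, 3, 2, 2); ‖w_1‖ = 5.7446, so q_1 = (-0.6963, 0.5222, 0.3482, 0.3482).
q_1·w_2 = (-0.6963)·(-3) + 0.5222·2 + 0.3482·(-4) + 0.3482·(-3) = 0.6963.
u_2 = w_2 − 0.6963·q_1 = (-2.5152, 1.6364, -4.2424, -3.2424).
‖u_2‖ = 6.1250, so q_2 = (-0.4106, 0.2672, -0.6926, -0.5294).
q_1·w_3 = (-0.6963)·1 + 0.5222·(-3) + 0.3482·(-2) + 0.3482·2 = -2.2630; q_2·w_3 = (-0.4106)·1 + 0.2672·(-3) + (-0.6926)·(-2) + (-0.5294)·2 = -0.8856.
u_3 = w_3 + 2.2630·q_1 + 0.8856·q_2 = (-0.9394, -1.5816, -1.8255, 2.3191).
‖u_3‖ = 3.4777, so q_3 = (-0.2701, -0.4548, -0.5249, 0.6668).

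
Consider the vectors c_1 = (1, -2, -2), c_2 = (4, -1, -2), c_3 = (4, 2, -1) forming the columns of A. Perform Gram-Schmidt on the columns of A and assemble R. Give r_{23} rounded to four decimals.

e_1 = c_1/‖c_1‖ = (1, -2, -2)/3.0000 = (0.3333, -0.6667, -0.6667).
r_{12} = e_1·c_2 = 3.3333.
u_2 = c_2 − 3.3333·e_1 = (2.8889, 1.2222, 0.2222).
‖u_2‖ = 3.1447, so e_2 = (0.9187, 0.3887, 0.0707).
r_{23} = e_2·c_3 = 4.3813.

r_{23} = 4.3813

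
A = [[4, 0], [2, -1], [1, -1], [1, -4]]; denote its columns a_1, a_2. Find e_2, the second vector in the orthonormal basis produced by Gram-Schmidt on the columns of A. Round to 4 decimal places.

e_1 = a_1/‖a_1‖ = (4, 2, 1, 1)/4.6904 = (0.8528, 0.4264, 0.2132, 0.2132).
r_{12} = e_1·a_2 = -1.4924.
u_2 = a_2 + 1.4924·e_1 = (1.2727, -0.3636, -0.6818, -3.6818).
‖u_2‖ = 3.9715, so e_2 = (0.3205, -0.0916, -0.1717, -0.9271).

e_2 = (0.3205, -0.0916, -0.1717, -0.9271)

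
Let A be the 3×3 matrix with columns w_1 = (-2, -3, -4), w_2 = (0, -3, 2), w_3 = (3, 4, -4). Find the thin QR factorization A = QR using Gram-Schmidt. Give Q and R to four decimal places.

w_1 = (-2, -3, -4); ‖w_1‖ = 5.3852, so e_1 = (-0.3714, -0.5571, -0.7428).
e_1·w_2 = (-0.3714)·0 + (-0.5571)·(-3) + (-0.7428)·2 = 0.1857.
u_2 = w_2 − 0.1857·e_1 = (0.0690, -2.8966, 2.1379).
‖u_2‖ = 3.6008, so e_2 = (0.0192, -0.8044, 0.5937).
e_1·w_3 = (-0.3714)·3 + (-0.5571)·4 + (-0.7428)·(-4) = -0.3714; e_2·w_3 = 0.0192·3 + (-0.8044)·4 + 0.5937·(-4) = -5.5352.
u_3 = w_3 + 0.3714·e_1 + 5.5352·e_2 = (2.9681, -0.6596, -0.9894).
‖u_3‖ = 3.1974, so e_3 = (0.9283, -0.2063, -0.3094).

Q = [[-0.3714, 0.0192, 0.9283], [-0.5571, -0.8044, -0.2063], [-0.7428, 0.5937, -0.3094]], R = [[5.3852, 0.1857, -0.3714], [0.0000, 3.6008, -5.5352], [0.0000, 0.0000, 3.1974]]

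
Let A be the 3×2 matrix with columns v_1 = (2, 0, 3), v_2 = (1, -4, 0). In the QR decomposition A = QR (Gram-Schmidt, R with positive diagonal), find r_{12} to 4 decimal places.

v_1 = (2, 0, 3); ‖v_1‖ = 3.6056, so e_1 = (0.5547, 0.0000, 0.8321).
r_{12} = e_1·v_2 = 0.5547.

r_{12} = 0.5547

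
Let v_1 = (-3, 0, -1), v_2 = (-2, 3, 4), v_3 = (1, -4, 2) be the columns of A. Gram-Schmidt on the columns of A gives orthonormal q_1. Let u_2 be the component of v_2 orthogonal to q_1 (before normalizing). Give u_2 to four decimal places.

u_2 = (-1.4000, 3.0000, 4.2000)

v_1 = (-3, 0, -1); ‖v_1‖ = 3.1623, so q_1 = (-0.9487, 0.0000, -0.3162).
q_1·v_2 = (-0.9487)·(-2) + 0.0000·3 + (-0.3162)·4 = 0.6325.
u_2 = v_2 − 0.6325·q_1 = (-1.4000, 3.0000, 4.2000).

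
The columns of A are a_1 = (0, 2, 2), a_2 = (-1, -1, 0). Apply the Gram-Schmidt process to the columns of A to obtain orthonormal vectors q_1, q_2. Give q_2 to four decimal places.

q_2 = (-0.8165, -0.4082, 0.4082)

q_1 = a_1/‖a_1‖ = (0, 2, 2)/2.8284 = (0.0000, 0.7071, 0.7071).
r_{12} = q_1·a_2 = -0.7071.
u_2 = a_2 + 0.7071·q_1 = (-1.0000, -0.5000, 0.5000).
‖u_2‖ = 1.2247, so q_2 = (-0.8165, -0.4082, 0.4082).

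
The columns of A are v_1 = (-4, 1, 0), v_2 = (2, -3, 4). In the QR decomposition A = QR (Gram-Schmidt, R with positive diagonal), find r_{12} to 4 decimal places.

r_{12} = -2.6679

q_1 = v_1/‖v_1‖ = (-4, 1, 0)/4.1231 = (-0.9701, 0.2425, 0.0000).
r_{12} = q_1·v_2 = -2.6679.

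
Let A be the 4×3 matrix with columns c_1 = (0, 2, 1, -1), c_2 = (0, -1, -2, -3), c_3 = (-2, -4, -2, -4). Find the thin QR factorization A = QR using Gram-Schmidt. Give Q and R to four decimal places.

e_1 = c_1/‖c_1‖ = (0, 2, 1, -1)/2.4495 = (0.0000, 0.8165, 0.4082, -0.4082).
r_{12} = e_1·c_2 = -0.4082.
u_2 = c_2 + 0.4082·e_1 = (0.0000, -0.6667, -1.8333, -3.1667).
‖u_2‖ = 3.7193, so e_2 = (0.0000, -0.1792, -0.4929, -0.8514).
r_{13} = e_1·c_3 = -2.4495; r_{23} = e_2·c_3 = 5.1085.
u_3 = c_3 + 2.4495·e_1 − 5.1085·e_2 = (-2.0000, -1.0843, 1.5181, -0.6506).
‖u_3‖ = 2.8113, so e_3 = (-0.7114, -0.3857, 0.5400, -0.2314).

Q = [[0.0000, 0.0000, -0.7114], [0.8165, -0.1792, -0.3857], [0.4082, -0.4929, 0.5400], [-0.4082, -0.8514, -0.2314]], R = [[2.4495, -0.4082, -2.4495], [0.0000, 3.7193, 5.1085], [0.0000, 0.0000, 2.8113]]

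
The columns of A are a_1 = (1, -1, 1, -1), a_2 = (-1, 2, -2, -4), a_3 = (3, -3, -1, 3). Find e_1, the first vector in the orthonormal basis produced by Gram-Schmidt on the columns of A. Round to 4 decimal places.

a_1 = (1, -1, 1, -1); ‖a_1‖ = 2.0000, so e_1 = (0.5000, -0.5000, 0.5000, -0.5000).

e_1 = (0.5000, -0.5000, 0.5000, -0.5000)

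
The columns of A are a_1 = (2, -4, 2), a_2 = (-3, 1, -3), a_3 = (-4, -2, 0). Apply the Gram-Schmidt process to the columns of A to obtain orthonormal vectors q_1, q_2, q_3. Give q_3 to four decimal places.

a_1 = (2, -4, 2); ‖a_1‖ = 4.8990, so q_1 = (0.4082, -0.8165, 0.4082).
q_1·a_2 = 0.4082·(-3) + (-0.8165)·1 + 0.4082·(-3) = -3.2660.
u_2 = a_2 + 3.2660·q_1 = (-1.6667, -1.6667, -1.6667).
‖u_2‖ = 2.8868, so q_2 = (-0.5774, -0.5774, -0.5774).
q_1·a_3 = 0.4082·(-4) + (-0.8165)·(-2) + 0.4082·0 = 0.0000; q_2·a_3 = (-0.5774)·(-4) + (-0.5774)·(-2) + (-0.5774)·0 = 3.4641.
u_3 = a_3 + 0.0000·q_1 − 3.4641·q_2 = (-2.0000, 0.0000, 2.0000).
‖u_3‖ = 2.8284, so q_3 = (-0.7071, 0.0000, 0.7071).

q_3 = (-0.7071, 0.0000, 0.7071)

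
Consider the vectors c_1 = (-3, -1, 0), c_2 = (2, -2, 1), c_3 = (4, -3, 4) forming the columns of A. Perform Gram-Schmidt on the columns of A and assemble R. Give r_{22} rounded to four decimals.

c_1 = (-3, -1, 0); ‖c_1‖ = 3.1623, so e_1 = (-0.9487, -0.3162, 0.0000).
e_1·c_2 = (-0.9487)·2 + (-0.3162)·(-2) + 0.0000·1 = -1.2649.
u_2 = c_2 + 1.2649·e_1 = (0.8000, -2.4000, 1.0000).
r_{22} = ‖u_2‖ = 2.7203.

r_{22} = 2.7203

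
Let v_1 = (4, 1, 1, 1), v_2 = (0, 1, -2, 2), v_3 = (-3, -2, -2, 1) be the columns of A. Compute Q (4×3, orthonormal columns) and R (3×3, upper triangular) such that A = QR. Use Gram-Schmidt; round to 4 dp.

v_1 = (4, 1, 1, 1); ‖v_1‖ = 4.3589, so e_1 = (0.9177, 0.2294, 0.2294, 0.2294).
e_1·v_2 = 0.9177·0 + 0.2294·1 + 0.2294·(-2) + 0.2294·2 = 0.2294.
u_2 = v_2 − 0.2294·e_1 = (-0.2105, 0.9474, -2.0526, 1.9474).
‖u_2‖ = 2.9912, so e_2 = (-0.0704, 0.3167, -0.6862, 0.6510).
e_1·v_3 = 0.9177·(-3) + 0.2294·(-2) + 0.2294·(-2) + 0.2294·1 = -3.4412; e_2·v_3 = (-0.0704)·(-3) + 0.3167·(-2) + (-0.6862)·(-2) + 0.6510·1 = 1.6012.
u_3 = v_3 + 3.4412·e_1 − 1.6012·e_2 = (0.2706, -1.7176, -0.1118, 0.7471).
‖u_3‖ = 1.8958, so e_3 = (0.1427, -0.9060, -0.0590, 0.3941).

Q = [[0.9177, -0.0704, 0.1427], [0.2294, 0.3167, -0.9060], [0.2294, -0.6862, -0.0590], [0.2294, 0.6510, 0.3941]], R = [[4.3589, 0.2294, -3.4412], [0.0000, 2.9912, 1.6012], [0.0000, 0.0000, 1.8958]]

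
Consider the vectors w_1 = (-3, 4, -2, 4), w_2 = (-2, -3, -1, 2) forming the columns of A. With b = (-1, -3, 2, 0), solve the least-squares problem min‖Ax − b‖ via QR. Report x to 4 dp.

e_1 = w_1/‖w_1‖ = (-3, 4, -2, 4)/6.7082 = (-0.4472, 0.5963, -0.2981, 0.5963).
r_{12} = e_1·w_2 = 0.5963.
u_2 = w_2 − 0.5963·e_1 = (-1.7333, -3.3556, -0.8222, 1.6444).
‖u_2‖ = 4.2005, so e_2 = (-0.4126, -0.7988, -0.1957, 0.3915).
Qᵀb = (-1.9379, 2.4177).
Back-substitute: x_2 = 2.4177/4.2005 = 0.5756.
x_1 = (-1.9379 − 0.5963·0.5756)/6.7082 = -0.3401.

x = (-0.3401, 0.5756)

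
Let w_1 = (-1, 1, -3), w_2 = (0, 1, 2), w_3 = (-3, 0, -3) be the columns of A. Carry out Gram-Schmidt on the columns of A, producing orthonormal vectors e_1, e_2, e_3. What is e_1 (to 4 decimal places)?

w_1 = (-1, 1, -3); ‖w_1‖ = 3.3166, so e_1 = (-0.3015, 0.3015, -0.9045).

e_1 = (-0.3015, 0.3015, -0.9045)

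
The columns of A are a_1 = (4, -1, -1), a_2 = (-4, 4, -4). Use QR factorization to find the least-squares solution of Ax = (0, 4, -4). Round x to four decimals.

q_1 = a_1/‖a_1‖ = (4, -1, -1)/4.2426 = (0.9428, -0.2357, -0.2357).
r_{12} = q_1·a_2 = -3.7712.
u_2 = a_2 + 3.7712·q_1 = (-0.4444, 3.1111, -4.8889).
‖u_2‖ = 5.8119, so q_2 = (-0.0765, 0.5353, -0.8412).
Qᵀb = (0.0000, 5.5060).
Back-substitute: x_2 = 5.5060/5.8119 = 0.9474.
x_1 = (0.0000 + 3.7712·0.9474)/4.2426 = 0.8421.

x = (0.8421, 0.9474)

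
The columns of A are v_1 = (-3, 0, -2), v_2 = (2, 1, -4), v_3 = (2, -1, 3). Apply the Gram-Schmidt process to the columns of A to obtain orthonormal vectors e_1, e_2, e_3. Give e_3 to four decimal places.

e_3 = (0.1219, -0.9755, -0.1829)

e_1 = v_1/‖v_1‖ = (-3, 0, -2)/3.6056 = (-0.8321, 0.0000, -0.5547).
r_{12} = e_1·v_2 = 0.5547.
u_2 = v_2 − 0.5547·e_1 = (2.4615, 1.0000, -3.6923).
‖u_2‖ = 4.5489, so e_2 = (0.5411, 0.2198, -0.8117).
r_{13} = e_1·v_3 = -3.3282; r_{23} = e_2·v_3 = -1.5727.
u_3 = v_3 + 3.3282·e_1 + 1.5727·e_2 = (0.0818, -0.6543, -0.1227).
‖u_3‖ = 0.6707, so e_3 = (0.1219, -0.9755, -0.1829).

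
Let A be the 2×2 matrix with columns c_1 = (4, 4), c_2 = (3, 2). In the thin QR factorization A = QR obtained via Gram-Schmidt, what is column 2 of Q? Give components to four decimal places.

c_1 = (4, 4); ‖c_1‖ = 5.6569, so e_1 = (0.7071, 0.7071).
e_1·c_2 = 0.7071·3 + 0.7071·2 = 3.5355.
u_2 = c_2 − 3.5355·e_1 = (0.5000, -0.5000).
‖u_2‖ = 0.7071, so e_2 = (0.7071, -0.7071).

e_2 = (0.7071, -0.7071)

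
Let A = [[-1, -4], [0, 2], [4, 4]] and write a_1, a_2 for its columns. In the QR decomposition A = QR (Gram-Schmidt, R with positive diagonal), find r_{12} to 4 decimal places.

r_{12} = 4.8507

q_1 = a_1/‖a_1‖ = (-1, 0, 4)/4.1231 = (-0.2425, 0.0000, 0.9701).
r_{12} = q_1·a_2 = 4.8507.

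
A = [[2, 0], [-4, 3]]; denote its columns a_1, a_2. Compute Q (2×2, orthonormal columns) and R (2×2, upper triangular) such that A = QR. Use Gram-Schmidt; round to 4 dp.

q_1 = a_1/‖a_1‖ = (2, -4)/4.4721 = (0.4472, -0.8944).
r_{12} = q_1·a_2 = -2.6833.
u_2 = a_2 + 2.6833·q_1 = (1.2000, 0.6000).
‖u_2‖ = 1.3416, so q_2 = (0.8944, 0.4472).

Q = [[0.4472, 0.8944], [-0.8944, 0.4472]], R = [[4.4721, -2.6833], [0.0000, 1.3416]]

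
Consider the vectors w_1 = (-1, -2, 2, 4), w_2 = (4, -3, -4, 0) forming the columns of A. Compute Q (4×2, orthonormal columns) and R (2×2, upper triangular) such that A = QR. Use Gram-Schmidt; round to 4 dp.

q_1 = w_1/‖w_1‖ = (-1, -2, 2, 4)/5.0000 = (-0.2000, -0.4000, 0.4000, 0.8000).
r_{12} = q_1·w_2 = -1.2000.
u_2 = w_2 + 1.2000·q_1 = (3.7600, -3.4800, -3.5200, 0.9600).
‖u_2‖ = 6.2897, so q_2 = (0.5978, -0.5533, -0.5596, 0.1526).

Q = [[-0.2000, 0.5978], [-0.4000, -0.5533], [0.4000, -0.5596], [0.8000, 0.1526]], R = [[5.0000, -1.2000], [0.0000, 6.2897]]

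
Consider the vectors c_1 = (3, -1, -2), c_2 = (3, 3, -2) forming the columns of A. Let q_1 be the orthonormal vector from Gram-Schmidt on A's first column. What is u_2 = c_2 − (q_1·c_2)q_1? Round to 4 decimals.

u_2 = (0.8571, 3.7143, -0.5714)

q_1 = c_1/‖c_1‖ = (3, -1, -2)/3.7417 = (0.8018, -0.2673, -0.5345).
r_{12} = q_1·c_2 = 2.6726.
u_2 = c_2 − 2.6726·q_1 = (0.8571, 3.7143, -0.5714).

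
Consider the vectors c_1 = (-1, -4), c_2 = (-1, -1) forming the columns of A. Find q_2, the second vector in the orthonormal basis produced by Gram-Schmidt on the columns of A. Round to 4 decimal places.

c_1 = (-1, -4); ‖c_1‖ = 4.1231, so q_1 = (-0.2425, -0.9701).
q_1·c_2 = (-0.2425)·(-1) + (-0.9701)·(-1) = 1.2127.
u_2 = c_2 − 1.2127·q_1 = (-0.7059, 0.1765).
‖u_2‖ = 0.7276, so q_2 = (-0.9701, 0.2425).

q_2 = (-0.9701, 0.2425)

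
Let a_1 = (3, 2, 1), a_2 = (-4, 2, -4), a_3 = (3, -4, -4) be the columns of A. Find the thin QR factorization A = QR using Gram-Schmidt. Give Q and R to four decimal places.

Q = [[0.8018, -0.2817, 0.5270], [0.5345, 0.7325, -0.4216], [0.2673, -0.6198, -0.7379]], R = [[3.7417, -3.2071, -0.8018], [0.0000, 5.0709, -1.2959], [0.0000, 0.0000, 6.2191]]

a_1 = (3, 2, 1); ‖a_1‖ = 3.7417, so q_1 = (0.8018, 0.5345, 0.2673).
q_1·a_2 = 0.8018·(-4) + 0.5345·2 + 0.2673·(-4) = -3.2071.
u_2 = a_2 + 3.2071·q_1 = (-1.4286, 3.7143, -3.1429).
‖u_2‖ = 5.0709, so q_2 = (-0.2817, 0.7325, -0.6198).
q_1·a_3 = 0.8018·3 + 0.5345·(-4) + 0.2673·(-4) = -0.8018; q_2·a_3 = (-0.2817)·3 + 0.7325·(-4) + (-0.6198)·(-4) = -1.2959.
u_3 = a_3 + 0.8018·q_1 + 1.2959·q_2 = (3.2778, -2.6222, -4.5889).
‖u_3‖ = 6.2191, so q_3 = (0.5270, -0.4216, -0.7379).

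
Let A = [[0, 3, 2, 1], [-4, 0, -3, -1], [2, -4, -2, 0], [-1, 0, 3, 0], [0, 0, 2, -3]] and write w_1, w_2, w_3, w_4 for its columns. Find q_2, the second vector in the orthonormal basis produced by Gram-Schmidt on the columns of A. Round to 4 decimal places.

q_2 = (0.6403, -0.3252, -0.6911, -0.0813, 0.0000)

w_1 = (0, -4, 2, -1, 0); ‖w_1‖ = 4.5826, so q_1 = (0.0000, -0.8729, 0.4364, -0.2182, 0.0000).
q_1·w_2 = 0.0000·3 + (-0.8729)·0 + 0.4364·(-4) + (-0.2182)·0 + 0.0000·0 = -1.7457.
u_2 = w_2 + 1.7457·q_1 = (3.0000, -1.5238, -3.2381, -0.3810, 0.0000).
‖u_2‖ = 4.6853, so q_2 = (0.6403, -0.3252, -0.6911, -0.0813, 0.0000).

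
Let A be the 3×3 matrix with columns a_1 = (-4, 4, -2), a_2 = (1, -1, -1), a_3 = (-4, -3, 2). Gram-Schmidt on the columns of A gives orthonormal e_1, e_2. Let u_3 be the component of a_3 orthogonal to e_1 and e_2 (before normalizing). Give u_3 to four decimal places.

e_1 = a_1/‖a_1‖ = (-4, 4, -2)/6.0000 = (-0.6667, 0.6667, -0.3333).
r_{12} = e_1·a_2 = -1.0000.
u_2 = a_2 + 1.0000·e_1 = (0.3333, -0.3333, -1.3333).
‖u_2‖ = 1.4142, so e_2 = (0.2357, -0.2357, -0.9428).
r_{13} = e_1·a_3 = 0.0000; r_{23} = e_2·a_3 = -2.1213.
u_3 = a_3 + 0.0000·e_1 + 2.1213·e_2 = (-3.5000, -3.5000, 0.0000).

u_3 = (-3.5000, -3.5000, 0.0000)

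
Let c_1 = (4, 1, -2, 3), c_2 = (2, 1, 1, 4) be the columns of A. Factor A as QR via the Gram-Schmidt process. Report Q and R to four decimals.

c_1 = (4, 1, -2, 3); ‖c_1‖ = 5.4772, so q_1 = (0.7303, 0.1826, -0.3651, 0.5477).
q_1·c_2 = 0.7303·2 + 0.1826·1 + (-0.3651)·1 + 0.5477·4 = 3.4689.
u_2 = c_2 − 3.4689·q_1 = (-0.5333, 0.3667, 2.2667, 2.1000).
‖u_2‖ = 3.1570, so q_2 = (-0.1689, 0.1161, 0.7180, 0.6652).

Q = [[0.7303, -0.1689], [0.1826, 0.1161], [-0.3651, 0.7180], [0.5477, 0.6652]], R = [[5.4772, 3.4689], [0.0000, 3.1570]]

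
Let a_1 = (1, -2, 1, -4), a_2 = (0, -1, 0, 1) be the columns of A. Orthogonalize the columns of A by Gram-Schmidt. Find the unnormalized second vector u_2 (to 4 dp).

a_1 = (1, -2, 1, -4); ‖a_1‖ = 4.6904, so q_1 = (0.2132, -0.4264, 0.2132, -0.8528).
q_1·a_2 = 0.2132·0 + (-0.4264)·(-1) + 0.2132·0 + (-0.8528)·1 = -0.4264.
u_2 = a_2 + 0.4264·q_1 = (0.0909, -1.1818, 0.0909, 0.6364).

u_2 = (0.0909, -1.1818, 0.0909, 0.6364)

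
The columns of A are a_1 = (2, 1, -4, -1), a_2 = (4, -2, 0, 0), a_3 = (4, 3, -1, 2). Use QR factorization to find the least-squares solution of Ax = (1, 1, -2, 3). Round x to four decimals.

a_1 = (2, 1, -4, -1); ‖a_1‖ = 4.6904, so e_1 = (0.4264, 0.2132, -0.8528, -0.2132).
e_1·a_2 = 0.4264·4 + 0.2132·(-2) + (-0.8528)·0 + (-0.2132)·0 = 1.2792.
u_2 = a_2 − 1.2792·e_1 = (3.4545, -2.2727, 1.0909, 0.2727).
‖u_2‖ = 4.2853, so e_2 = (0.8061, -0.5304, 0.2546, 0.0636).
e_1·a_3 = 0.4264·4 + 0.2132·3 + (-0.8528)·(-1) + (-0.2132)·2 = 2.7716; e_2·a_3 = 0.8061·4 + (-0.5304)·3 + 0.2546·(-1) + 0.0636·2 = 1.5062.
u_3 = a_3 − 2.7716·e_1 − 1.5062·e_2 = (1.6040, 3.2079, 0.9802, 2.4950).
‖u_3‖ = 4.4777, so e_3 = (0.3582, 0.7164, 0.2189, 0.5572).
Qᵀb = (1.7056, -0.0424, 2.3085).
Back-substitute: x_3 = 2.3085/4.4777 = 0.5156.
x_2 = (-0.0424 − 1.5062·0.5156)/4.2853 = -0.1911.
x_1 = (1.7056 − 1.2792·(-0.1911) − 2.7716·0.5156)/4.6904 = 0.1111.

x = (0.1111, -0.1911, 0.5156)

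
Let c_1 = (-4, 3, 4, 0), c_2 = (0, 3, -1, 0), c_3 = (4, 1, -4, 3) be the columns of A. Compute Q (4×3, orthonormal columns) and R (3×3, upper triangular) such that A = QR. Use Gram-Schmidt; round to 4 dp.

Q = [[-0.6247, 0.1592, 0.2005], [0.4685, 0.8596, 0.0535], [0.6247, -0.4855, 0.1604], [0.0000, 0.0000, 0.9650]], R = [[6.4031, 0.7809, -4.5290], [0.0000, 3.0644, 3.4384], [0.0000, 0.0000, 3.1088]]

q_1 = c_1/‖c_1‖ = (-4, 3, 4, 0)/6.4031 = (-0.6247, 0.4685, 0.6247, 0.0000).
r_{12} = q_1·c_2 = 0.7809.
u_2 = c_2 − 0.7809·q_1 = (0.4878, 2.6341, -1.4878, 0.0000).
‖u_2‖ = 3.0644, so q_2 = (0.1592, 0.8596, -0.4855, 0.0000).
r_{13} = q_1·c_3 = -4.5290; r_{23} = q_2·c_3 = 3.4384.
u_3 = c_3 + 4.5290·q_1 − 3.4384·q_2 = (0.6234, 0.1662, 0.4987, 3.0000).
‖u_3‖ = 3.1088, so q_3 = (0.2005, 0.0535, 0.1604, 0.9650).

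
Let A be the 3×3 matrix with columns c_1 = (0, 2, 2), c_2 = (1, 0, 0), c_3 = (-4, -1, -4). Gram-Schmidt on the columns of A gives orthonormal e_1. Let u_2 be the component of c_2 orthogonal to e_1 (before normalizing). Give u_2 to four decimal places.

u_2 = (1.0000, 0.0000, 0.0000)

c_1 = (0, 2, 2); ‖c_1‖ = 2.8284, so e_1 = (0.0000, 0.7071, 0.7071).
e_1·c_2 = 0.0000·1 + 0.7071·0 + 0.7071·0 = 0.0000.
u_2 = c_2 + 0.0000·e_1 = (1.0000, 0.0000, 0.0000).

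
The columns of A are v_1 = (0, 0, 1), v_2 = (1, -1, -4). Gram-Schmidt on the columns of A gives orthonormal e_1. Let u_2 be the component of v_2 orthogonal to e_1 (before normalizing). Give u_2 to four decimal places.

u_2 = (1.0000, -1.0000, 0.0000)

e_1 = v_1/‖v_1‖ = (0, 0, 1)/1.0000 = (0.0000, 0.0000, 1.0000).
r_{12} = e_1·v_2 = -4.0000.
u_2 = v_2 + 4.0000·e_1 = (1.0000, -1.0000, 0.0000).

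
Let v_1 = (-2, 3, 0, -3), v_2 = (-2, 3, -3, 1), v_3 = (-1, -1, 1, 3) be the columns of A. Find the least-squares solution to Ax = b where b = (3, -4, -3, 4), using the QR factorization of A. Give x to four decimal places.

x = (-2.0000, 0.6182, -0.7818)

e_1 = v_1/‖v_1‖ = (-2, 3, 0, -3)/4.6904 = (-0.4264, 0.6396, 0.0000, -0.6396).
r_{12} = e_1·v_2 = 2.1320.
u_2 = v_2 − 2.1320·e_1 = (-1.0909, 1.6364, -3.0000, 2.3636).
‖u_2‖ = 4.2959, so e_2 = (-0.2539, 0.3809, -0.6983, 0.5502).
r_{13} = e_1·v_3 = -2.1320; r_{23} = e_2·v_3 = 0.8253.
u_3 = v_3 + 2.1320·e_1 − 0.8253·e_2 = (-1.6995, 0.0493, 1.5764, 1.1823).
‖u_3‖ = 2.6026, so e_3 = (-0.6530, 0.0189, 0.6057, 0.4543).
Qᵀb = (-6.3960, 2.0104, -2.0347).
Back-substitute: x_3 = -2.0347/2.6026 = -0.7818.
x_2 = (2.0104 − 0.8253·(-0.7818))/4.2959 = 0.6182.
x_1 = (-6.3960 − 2.1320·0.6182 + 2.1320·(-0.7818))/4.6904 = -2.0000.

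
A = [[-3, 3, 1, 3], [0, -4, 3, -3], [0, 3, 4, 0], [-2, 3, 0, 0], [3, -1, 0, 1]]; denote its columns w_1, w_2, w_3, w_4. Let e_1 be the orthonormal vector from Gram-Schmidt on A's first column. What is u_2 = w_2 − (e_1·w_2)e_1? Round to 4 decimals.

w_1 = (-3, 0, 0, -2, 3); ‖w_1‖ = 4.6904, so e_1 = (-0.6396, 0.0000, 0.0000, -0.4264, 0.6396).
e_1·w_2 = (-0.6396)·3 + 0.0000·(-4) + 0.0000·3 + (-0.4264)·3 + 0.6396·(-1) = -3.8376.
u_2 = w_2 + 3.8376·e_1 = (0.5455, -4.0000, 3.0000, 1.3636, 1.4545).

u_2 = (0.5455, -4.0000, 3.0000, 1.3636, 1.4545)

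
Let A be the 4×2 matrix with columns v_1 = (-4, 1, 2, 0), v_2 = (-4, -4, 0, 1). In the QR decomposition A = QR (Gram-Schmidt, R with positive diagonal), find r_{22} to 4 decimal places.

r_{22} = 5.1130

q_1 = v_1/‖v_1‖ = (-4, 1, 2, 0)/4.5826 = (-0.8729, 0.2182, 0.4364, 0.0000).
r_{12} = q_1·v_2 = 2.6186.
u_2 = v_2 − 2.6186·q_1 = (-1.7143, -4.5714, -1.1429, 1.0000).
r_{22} = ‖u_2‖ = 5.1130.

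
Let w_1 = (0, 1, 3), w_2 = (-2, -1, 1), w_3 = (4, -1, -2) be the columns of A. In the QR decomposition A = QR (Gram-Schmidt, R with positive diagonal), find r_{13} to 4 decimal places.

r_{13} = -2.2136

q_1 = w_1/‖w_1‖ = (0, 1, 3)/3.1623 = (0.0000, 0.3162, 0.9487).
r_{13} = q_1·w_3 = -2.2136.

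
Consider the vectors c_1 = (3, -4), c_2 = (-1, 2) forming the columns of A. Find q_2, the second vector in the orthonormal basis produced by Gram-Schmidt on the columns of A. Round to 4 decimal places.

c_1 = (3, -4); ‖c_1‖ = 5.0000, so q_1 = (0.6000, -0.8000).
q_1·c_2 = 0.6000·(-1) + (-0.8000)·2 = -2.2000.
u_2 = c_2 + 2.2000·q_1 = (0.3200, 0.2400).
‖u_2‖ = 0.4000, so q_2 = (0.8000, 0.6000).

q_2 = (0.8000, 0.6000)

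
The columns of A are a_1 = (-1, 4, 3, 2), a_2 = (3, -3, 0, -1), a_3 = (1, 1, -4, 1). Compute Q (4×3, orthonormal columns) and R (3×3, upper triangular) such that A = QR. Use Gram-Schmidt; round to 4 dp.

a_1 = (-1, 4, 3, 2); ‖a_1‖ = 5.4772, so q_1 = (-0.1826, 0.7303, 0.5477, 0.3651).
q_1·a_2 = (-0.1826)·3 + 0.7303·(-3) + 0.5477·0 + 0.3651·(-1) = -3.1038.
u_2 = a_2 + 3.1038·q_1 = (2.4333, -0.7333, 1.7000, 0.1333).
‖u_2‖ = 3.0605, so q_2 = (0.7951, -0.2396, 0.5555, 0.0436).
q_1·a_3 = (-0.1826)·1 + 0.7303·1 + 0.5477·(-4) + 0.3651·1 = -1.2780; q_2·a_3 = 0.7951·1 + (-0.2396)·1 + 0.5555·(-4) + 0.0436·1 = -1.6228.
u_3 = a_3 + 1.2780·q_1 + 1.6228·q_2 = (2.0569, 1.5445, -2.3986, 1.5374).
‖u_3‖ = 3.8384, so q_3 = (0.5359, 0.4024, -0.6249, 0.4005).

Q = [[-0.1826, 0.7951, 0.5359], [0.7303, -0.2396, 0.4024], [0.5477, 0.5555, -0.6249], [0.3651, 0.0436, 0.4005]], R = [[5.4772, -3.1038, -1.2780], [0.0000, 3.0605, -1.6228], [0.0000, 0.0000, 3.8384]]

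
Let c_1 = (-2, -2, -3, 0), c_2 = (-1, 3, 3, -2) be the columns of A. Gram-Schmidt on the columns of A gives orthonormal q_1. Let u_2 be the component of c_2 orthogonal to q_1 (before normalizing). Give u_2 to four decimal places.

u_2 = (-2.5294, 1.4706, 0.7059, -2.0000)

c_1 = (-2, -2, -3, 0); ‖c_1‖ = 4.1231, so q_1 = (-0.4851, -0.4851, -0.7276, 0.0000).
q_1·c_2 = (-0.4851)·(-1) + (-0.4851)·3 + (-0.7276)·3 + 0.0000·(-2) = -3.1530.
u_2 = c_2 + 3.1530·q_1 = (-2.5294, 1.4706, 0.7059, -2.0000).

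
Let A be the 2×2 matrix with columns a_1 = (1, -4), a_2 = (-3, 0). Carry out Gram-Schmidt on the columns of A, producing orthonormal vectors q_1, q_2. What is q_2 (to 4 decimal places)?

q_2 = (-0.9701, -0.2425)

q_1 = a_1/‖a_1‖ = (1, -4)/4.1231 = (0.2425, -0.9701).
r_{12} = q_1·a_2 = -0.7276.
u_2 = a_2 + 0.7276·q_1 = (-2.8235, -0.7059).
‖u_2‖ = 2.9104, so q_2 = (-0.9701, -0.2425).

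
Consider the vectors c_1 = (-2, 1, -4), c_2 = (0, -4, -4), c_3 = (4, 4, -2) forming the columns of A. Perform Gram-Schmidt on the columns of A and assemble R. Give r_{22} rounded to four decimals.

r_{22} = 5.0143

c_1 = (-2, 1, -4); ‖c_1‖ = 4.5826, so q_1 = (-0.4364, 0.2182, -0.8729).
q_1·c_2 = (-0.4364)·0 + 0.2182·(-4) + (-0.8729)·(-4) = 2.6186.
u_2 = c_2 − 2.6186·q_1 = (1.1429, -4.5714, -1.7143).
r_{22} = ‖u_2‖ = 5.0143.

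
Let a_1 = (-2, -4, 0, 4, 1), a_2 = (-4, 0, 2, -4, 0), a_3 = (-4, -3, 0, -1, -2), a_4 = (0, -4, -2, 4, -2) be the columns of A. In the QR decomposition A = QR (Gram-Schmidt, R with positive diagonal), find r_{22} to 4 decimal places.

r_{22} = 5.8541

q_1 = a_1/‖a_1‖ = (-2, -4, 0, 4, 1)/6.0828 = (-0.3288, -0.6576, 0.0000, 0.6576, 0.1644).
r_{12} = q_1·a_2 = -1.3152.
u_2 = a_2 + 1.3152·q_1 = (-4.4324, -0.8649, 2.0000, -3.1351, 0.2162).
r_{22} = ‖u_2‖ = 5.8541.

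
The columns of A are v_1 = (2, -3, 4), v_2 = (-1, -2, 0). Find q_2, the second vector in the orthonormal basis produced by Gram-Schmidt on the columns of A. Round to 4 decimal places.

v_1 = (2, -3, 4); ‖v_1‖ = 5.3852, so q_1 = (0.3714, -0.5571, 0.7428).
q_1·v_2 = 0.3714·(-1) + (-0.5571)·(-2) + 0.7428·0 = 0.7428.
u_2 = v_2 − 0.7428·q_1 = (-1.2759, -1.5862, -0.5517).
‖u_2‖ = 2.1091, so q_2 = (-0.6049, -0.7521, -0.2616).

q_2 = (-0.6049, -0.7521, -0.2616)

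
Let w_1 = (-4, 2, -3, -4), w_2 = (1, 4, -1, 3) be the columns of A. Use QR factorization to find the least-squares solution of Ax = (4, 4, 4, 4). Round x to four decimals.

x = (-0.6992, 0.9076)

w_1 = (-4, 2, -3, -4); ‖w_1‖ = 6.7082, so e_1 = (-0.5963, 0.2981, -0.4472, -0.5963).
e_1·w_2 = (-0.5963)·1 + 0.2981·4 + (-0.4472)·(-1) + (-0.5963)·3 = -0.7454.
u_2 = w_2 + 0.7454·e_1 = (0.5556, 4.2222, -1.3333, 2.5556).
‖u_2‖ = 5.1424, so e_2 = (0.1080, 0.8211, -0.2593, 0.4970).
Qᵀb = (-5.3666, 4.6671).
Back-substitute: x_2 = 4.6671/5.1424 = 0.9076.
x_1 = (-5.3666 + 0.7454·0.9076)/6.7082 = -0.6992.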